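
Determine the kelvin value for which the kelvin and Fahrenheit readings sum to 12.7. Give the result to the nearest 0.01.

Let K be the kelvin reading. The Fahrenheit reading is F = 1.8·K - 459.67.
Require K + F = 12.7: (2.8)·K - 459.67 = 12.7.
K = (12.7 + 459.67) / (2.8) = 168.70.

168.70 K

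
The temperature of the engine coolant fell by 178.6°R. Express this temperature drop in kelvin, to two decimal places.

An interval of 1°R corresponds to 5/9 K.
178.6 × 5/9 = 99.22.

99.22 K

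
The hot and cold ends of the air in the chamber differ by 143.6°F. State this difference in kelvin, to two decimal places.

For a temperature interval the offset drops out; only the factor 5/9 applies.
143.6 × 5/9 = 79.78.

79.78 K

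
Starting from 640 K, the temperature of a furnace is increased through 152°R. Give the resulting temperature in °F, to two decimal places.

Initial temperature in Celsius: 640 - 273.15 = 366.8500°C.
The 152°R change is an interval, so only the factor 5/9 applies: +152 × 5/9 = +84.4444°C.
Final Celsius temperature: 366.8500 + 84.4444 = 451.2944°C.
In Fahrenheit: 451.2944 × 1.8 + 32 = 844.33°F.

844.33°F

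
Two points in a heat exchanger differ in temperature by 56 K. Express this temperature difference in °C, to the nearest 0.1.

Kelvin and Celsius degrees are the same size, so the interval is unchanged: 56.0.

56.0°C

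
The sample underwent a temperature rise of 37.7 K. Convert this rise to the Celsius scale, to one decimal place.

Kelvin and Celsius degrees are the same size, so the interval is unchanged: 37.7.

37.7°C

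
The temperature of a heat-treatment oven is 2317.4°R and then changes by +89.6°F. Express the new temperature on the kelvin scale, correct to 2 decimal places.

Initial temperature in Celsius: (2317.4 - 491.67) × 5/9 = 1014.2944°C.
The 89.6°F change is an interval, so only the factor 5/9 applies: +89.6 × 5/9 = +49.7778°C.
Final Celsius temperature: 1014.2944 + 49.7778 = 1064.0722°C.
In kelvin: 1064.0722 + 273.15 = 1337.22 K.

1337.22 K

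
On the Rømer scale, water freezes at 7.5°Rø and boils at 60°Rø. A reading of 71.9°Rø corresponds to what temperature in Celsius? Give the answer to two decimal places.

Linear interpolation between the fixed points: C = (71.9 - 7.5) × 100 / (60 - 7.5) = 122.6667°C.

122.67°C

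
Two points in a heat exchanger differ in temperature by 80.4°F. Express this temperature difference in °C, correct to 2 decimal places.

Only the scale ratio 5/9 matters for a change in temperature.
80.4 × 5/9 = 44.67.

44.67°C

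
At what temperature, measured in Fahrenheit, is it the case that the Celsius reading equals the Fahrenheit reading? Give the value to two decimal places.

Let F be the Fahrenheit reading. The Celsius reading is C = 5/9·F - 17.7778.
Set C = F: 5/9·F - 17.7778 = F.
(-4/9)·F = 17.7778  ⇒  F = -40.00.

-40.00°F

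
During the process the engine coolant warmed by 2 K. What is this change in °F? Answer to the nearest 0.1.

An interval of 1 K corresponds to 1.8°F.
2 × 1.8 = 3.6.

3.6°F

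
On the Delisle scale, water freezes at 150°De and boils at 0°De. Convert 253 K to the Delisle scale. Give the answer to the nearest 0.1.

First in Celsius: 253 - 273.15 = -20.1500°C.
Linearly onto the Delisle scale: 150 + (-20.1500 / 100) × (0 - 150) = 180.2°De.

180.2°De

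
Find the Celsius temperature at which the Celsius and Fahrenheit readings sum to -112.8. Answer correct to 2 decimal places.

Let C be the Celsius reading. The Fahrenheit reading is F = 1.8·C + 32.
Require C + F = -112.8: (2.8)·C + 32 = -112.8.
C = (-112.8 - 32) / (2.8) = -51.71.

-51.71°C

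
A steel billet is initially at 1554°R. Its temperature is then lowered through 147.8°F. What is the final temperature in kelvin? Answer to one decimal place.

781.2 K

Initial temperature in Celsius: (1554 - 491.67) × 5/9 = 590.1833°C.
The 147.8°F change is an interval, so only the factor 5/9 applies: -147.8 × 5/9 = -82.1111°C.
Final Celsius temperature: 590.1833 - 82.1111 = 508.0722°C.
In kelvin: 508.0722 + 273.15 = 781.2 K.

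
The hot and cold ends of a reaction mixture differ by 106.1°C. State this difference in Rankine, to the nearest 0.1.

For a temperature interval the offset drops out; only the factor 1.8 applies.
106.1 × 1.8 = 191.0.

191.0°R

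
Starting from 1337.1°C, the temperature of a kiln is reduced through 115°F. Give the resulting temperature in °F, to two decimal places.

2323.78°F

The 115°F change is an interval, so only the factor 5/9 applies: -115 × 5/9 = -63.8889°C.
Final Celsius temperature: 1337.1000 - 63.8889 = 1273.2111°C.
In Fahrenheit: 1273.2111 × 1.8 + 32 = 2323.78°F.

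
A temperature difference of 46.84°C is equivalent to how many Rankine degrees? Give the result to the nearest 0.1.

For a temperature interval the offset drops out; only the factor 1.8 applies.
46.84 × 1.8 = 84.3.

84.3°R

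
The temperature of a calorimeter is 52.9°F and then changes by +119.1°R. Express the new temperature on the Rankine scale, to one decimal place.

Initial temperature in Celsius: (52.9 - 32) × 5/9 = 11.6111°C.
The 119.1°R change is an interval, so only the factor 5/9 applies: +119.1 × 5/9 = +66.1667°C.
Final Celsius temperature: 11.6111 + 66.1667 = 77.7778°C.
In Rankine: 77.7778 × 1.8 + 491.67 = 631.7°R.

631.7°R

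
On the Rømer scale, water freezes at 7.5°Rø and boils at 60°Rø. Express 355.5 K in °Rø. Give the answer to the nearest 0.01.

50.73°Rø

First in Celsius: 355.5 - 273.15 = 82.3500°C.
Linearly onto the Rømer scale: 7.5 + (82.3500 / 100) × (60 - 7.5) = 50.73°Rø.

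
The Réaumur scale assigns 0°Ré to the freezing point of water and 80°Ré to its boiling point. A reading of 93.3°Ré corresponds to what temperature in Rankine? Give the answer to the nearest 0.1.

Linear interpolation between the fixed points: C = (93.3 - 0) × 100 / (80 - 0) = 116.6250°C.
Then 116.6250 × 1.8 + 491.67 = 701.6°R.

701.6°R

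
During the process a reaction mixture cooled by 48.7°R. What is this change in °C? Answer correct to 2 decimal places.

For a temperature interval the offset drops out; only the factor 5/9 applies.
48.7 × 5/9 = 27.06.

27.06°C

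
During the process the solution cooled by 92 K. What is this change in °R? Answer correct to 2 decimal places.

Only the scale ratio 1.8 matters for a change in temperature.
92 × 1.8 = 165.60.

165.60°R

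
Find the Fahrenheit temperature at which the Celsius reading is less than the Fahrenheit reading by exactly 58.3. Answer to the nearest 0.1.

91.2°F

Let F be the Fahrenheit reading. The Celsius reading is C = 5/9·F - 17.7778.
Require C - F = -58.3: (-4/9)·F - 17.7778 = -58.3.
F = (-58.3 + 17.7778) / (-4/9) = 91.2.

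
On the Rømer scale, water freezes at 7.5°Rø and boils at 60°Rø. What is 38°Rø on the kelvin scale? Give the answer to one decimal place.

Linear interpolation between the fixed points: C = (38 - 7.5) × 100 / (60 - 7.5) = 58.0952°C.
Then 58.0952 + 273.15 = 331.2 K.

331.2 K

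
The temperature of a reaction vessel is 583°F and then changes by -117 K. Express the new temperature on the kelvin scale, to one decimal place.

Initial temperature in Celsius: (583 - 32) × 5/9 = 306.1111°C.
The 117 K change is an interval; Kelvin and Celsius degrees are the same size, so ΔC = -117°C.
Final Celsius temperature: 306.1111 - 117.0000 = 189.1111°C.
In kelvin: 189.1111 + 273.15 = 462.3 K.

462.3 K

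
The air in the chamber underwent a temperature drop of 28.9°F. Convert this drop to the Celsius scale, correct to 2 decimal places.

An interval of 1°F corresponds to 5/9°C.
28.9 × 5/9 = 16.06.

16.06°C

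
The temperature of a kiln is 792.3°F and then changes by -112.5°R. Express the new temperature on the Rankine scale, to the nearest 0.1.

1139.5°R

Initial temperature in Celsius: (792.3 - 32) × 5/9 = 422.3889°C.
The 112.5°R change is an interval, so only the factor 5/9 applies: -112.5 × 5/9 = -62.5000°C.
Final Celsius temperature: 422.3889 - 62.5000 = 359.8889°C.
In Rankine: 359.8889 × 1.8 + 491.67 = 1139.5°R.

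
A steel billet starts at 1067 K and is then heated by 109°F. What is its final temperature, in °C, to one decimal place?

Initial temperature in Celsius: 1067 - 273.15 = 793.8500°C.
The 109°F change is an interval, so only the factor 5/9 applies: +109 × 5/9 = +60.5556°C.
Final Celsius temperature: 793.8500 + 60.5556 = 854.4056°C.

854.4°C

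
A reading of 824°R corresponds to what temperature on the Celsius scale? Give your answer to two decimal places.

184.63°C

In Celsius: (824 - 491.67) × 5/9 = 184.6278°C.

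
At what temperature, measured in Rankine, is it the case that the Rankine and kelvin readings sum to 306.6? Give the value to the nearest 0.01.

Let R be the Rankine reading. The kelvin reading is K = 5/9·R.
Require R + K = 306.6: (14/9)·R = 306.6.
R = (306.6) / (14/9) = 197.10.

197.10°R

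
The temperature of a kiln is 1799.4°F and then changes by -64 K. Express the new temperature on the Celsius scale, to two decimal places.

Initial temperature in Celsius: (1799.4 - 32) × 5/9 = 981.8889°C.
The 64 K change is an interval; Kelvin and Celsius degrees are the same size, so ΔC = -64°C.
Final Celsius temperature: 981.8889 - 64.0000 = 917.8889°C.

917.89°C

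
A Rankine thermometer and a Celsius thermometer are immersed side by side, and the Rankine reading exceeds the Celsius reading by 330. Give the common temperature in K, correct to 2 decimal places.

71.06 K

Let x be the Rankine reading; then the Celsius reading is 5/9·x - 273.15.
(5/9·x - 273.15) - x = -330  ⇒  (-4/9)·x = -56.85  ⇒  x = 127.9125°R.
In Celsius: (127.9125 - 491.67) × 5/9 = -202.0875°C.
In kelvin: -202.0875 + 273.15 = 71.06 K.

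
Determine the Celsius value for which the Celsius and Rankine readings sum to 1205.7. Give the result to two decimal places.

255.01°C

Let C be the Celsius reading. The Rankine reading is R = 1.8·C + 491.67.
Require C + R = 1205.7: (2.8)·C + 491.67 = 1205.7.
C = (1205.7 - 491.67) / (2.8) = 255.01.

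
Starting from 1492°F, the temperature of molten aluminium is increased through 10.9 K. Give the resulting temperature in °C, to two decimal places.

Initial temperature in Celsius: (1492 - 32) × 5/9 = 811.1111°C.
The 10.9 K change is an interval; Kelvin and Celsius degrees are the same size, so ΔC = +10.9°C.
Final Celsius temperature: 811.1111 + 10.9000 = 822.0111°C.

822.01°C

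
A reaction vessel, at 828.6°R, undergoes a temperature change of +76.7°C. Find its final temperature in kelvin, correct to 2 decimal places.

537.03 K

Initial temperature in Celsius: (828.6 - 491.67) × 5/9 = 187.1833°C.
Final Celsius temperature: 187.1833 + 76.7000 = 263.8833°C.
In kelvin: 263.8833 + 273.15 = 537.03 K.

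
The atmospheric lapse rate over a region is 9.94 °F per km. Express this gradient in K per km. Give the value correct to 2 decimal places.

5.52 K/km

The quantity depends on a temperature interval, so only the ratio of degree sizes applies; the offset between the scales is irrelevant.
A change of 1°F is a change of 5/9 K, so 9.94 × 5/9 = 5.52.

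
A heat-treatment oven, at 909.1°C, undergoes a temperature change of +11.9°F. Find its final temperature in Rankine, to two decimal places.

2139.95°R

The 11.9°F change is an interval, so only the factor 5/9 applies: +11.9 × 5/9 = +6.6111°C.
Final Celsius temperature: 909.1000 + 6.6111 = 915.7111°C.
In Rankine: 915.7111 × 1.8 + 491.67 = 2139.95°R.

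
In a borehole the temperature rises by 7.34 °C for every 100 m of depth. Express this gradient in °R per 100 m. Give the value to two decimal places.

13.21 °R/100 m

The quantity depends on a temperature interval, so only the ratio of degree sizes applies; the offset between the scales is irrelevant.
A change of 1°C is a change of 1.8°R, so 7.34 × 1.8 = 13.21.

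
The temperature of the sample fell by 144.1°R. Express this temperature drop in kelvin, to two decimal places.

80.06 K

For a temperature interval the offset drops out; only the factor 5/9 applies.
144.1 × 5/9 = 80.06.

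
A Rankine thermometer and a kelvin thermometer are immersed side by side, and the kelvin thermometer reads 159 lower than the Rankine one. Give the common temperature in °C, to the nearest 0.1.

Let x be the Rankine reading; then the kelvin reading is 5/9·x.
(5/9·x) - x = -159  ⇒  (-4/9)·x = -159  ⇒  x = 357.7500°R.
In Celsius: (357.75 - 491.67) × 5/9 = -74.4°C.

-74.4°C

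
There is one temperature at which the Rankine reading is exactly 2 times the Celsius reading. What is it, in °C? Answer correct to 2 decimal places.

2458.35°C

Let C be the Celsius reading. The Rankine reading is R = 1.8·C + 491.67.
Require R = 2·C: 1.8·C + 491.67 = 2·C.
(-0.2)·C = -491.67  ⇒  C = 2458.35.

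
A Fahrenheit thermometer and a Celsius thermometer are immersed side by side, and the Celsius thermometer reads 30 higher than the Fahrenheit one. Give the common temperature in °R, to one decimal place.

352.2°R

Let x be the Fahrenheit reading; then the Celsius reading is 5/9·x - 17.7778.
(5/9·x - 17.7778) - x = 30  ⇒  (-4/9)·x = 47.7778  ⇒  x = -107.5000°F.
In Celsius: (-107.5 - 32) × 5/9 = -77.5000°C.
In Rankine: -77.5000 × 1.8 + 491.67 = 352.2°R.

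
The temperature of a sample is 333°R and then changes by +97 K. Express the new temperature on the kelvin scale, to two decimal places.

Initial temperature in Celsius: (333 - 491.67) × 5/9 = -88.1500°C.
The 97 K change is an interval; Kelvin and Celsius degrees are the same size, so ΔC = +97°C.
Final Celsius temperature: -88.1500 + 97.0000 = 8.8500°C.
In kelvin: 8.8500 + 273.15 = 282.00 K.

282.00 K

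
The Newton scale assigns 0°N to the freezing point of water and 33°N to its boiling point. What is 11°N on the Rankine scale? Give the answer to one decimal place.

551.7°R

Linear interpolation between the fixed points: C = (11 - 0) × 100 / (33 - 0) = 33.3333°C.
Then 33.3333 × 1.8 + 491.67 = 551.7°R.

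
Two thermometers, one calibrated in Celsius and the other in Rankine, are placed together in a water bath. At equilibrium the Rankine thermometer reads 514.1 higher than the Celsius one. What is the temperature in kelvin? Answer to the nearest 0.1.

Let x be the Celsius reading; then the Rankine reading is 1.8·x + 491.67.
(1.8·x + 491.67) - x = 514.1  ⇒  (0.8)·x = 22.43  ⇒  x = 28.0375°C.
In kelvin: 28.0375 + 273.15 = 301.2 K.

301.2 K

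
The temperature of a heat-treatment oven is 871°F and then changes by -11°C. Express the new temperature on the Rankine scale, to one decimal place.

Initial temperature in Celsius: (871 - 32) × 5/9 = 466.1111°C.
Final Celsius temperature: 466.1111 - 11.0000 = 455.1111°C.
In Rankine: 455.1111 × 1.8 + 491.67 = 1310.9°R.

1310.9°R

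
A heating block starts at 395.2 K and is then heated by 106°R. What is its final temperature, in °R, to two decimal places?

Initial temperature in Celsius: 395.2 - 273.15 = 122.0500°C.
The 106°R change is an interval, so only the factor 5/9 applies: +106 × 5/9 = +58.8889°C.
Final Celsius temperature: 122.0500 + 58.8889 = 180.9389°C.
In Rankine: 180.9389 × 1.8 + 491.67 = 817.36°R.

817.36°R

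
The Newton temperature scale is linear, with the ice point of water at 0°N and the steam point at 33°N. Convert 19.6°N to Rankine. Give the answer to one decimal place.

598.6°R

Linear interpolation between the fixed points: C = (19.6 - 0) × 100 / (33 - 0) = 59.3939°C.
Then 59.3939 × 1.8 + 491.67 = 598.6°R.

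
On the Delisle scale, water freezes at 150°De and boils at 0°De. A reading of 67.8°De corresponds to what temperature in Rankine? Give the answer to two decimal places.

590.31°R

Linear interpolation between the fixed points: C = (67.8 - 150) × 100 / (0 - 150) = 54.8000°C.
Then 54.8000 × 1.8 + 491.67 = 590.31°R.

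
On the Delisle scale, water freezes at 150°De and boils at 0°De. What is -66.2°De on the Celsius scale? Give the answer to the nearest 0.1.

144.1°C

Linear interpolation between the fixed points: C = (-66.2 - 150) × 100 / (0 - 150) = 144.1333°C.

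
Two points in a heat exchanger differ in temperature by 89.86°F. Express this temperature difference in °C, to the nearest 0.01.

49.92°C

An interval of 1°F corresponds to 5/9°C.
89.86 × 5/9 = 49.92.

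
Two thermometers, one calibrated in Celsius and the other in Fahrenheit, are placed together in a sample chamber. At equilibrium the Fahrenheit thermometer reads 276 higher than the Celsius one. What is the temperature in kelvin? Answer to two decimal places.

Let x be the Celsius reading; then the Fahrenheit reading is 1.8·x + 32.
(1.8·x + 32) - x = 276  ⇒  (0.8)·x = 244  ⇒  x = 305.0000°C.
In kelvin: 305.0000 + 273.15 = 578.15 K.

578.15 K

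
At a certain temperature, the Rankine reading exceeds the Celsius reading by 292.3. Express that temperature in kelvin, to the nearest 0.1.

Let x be the Rankine reading; then the Celsius reading is 5/9·x - 273.15.
(5/9·x - 273.15) - x = -292.3  ⇒  (-4/9)·x = -19.15  ⇒  x = 43.0875°R.
In Celsius: (43.0875 - 491.67) × 5/9 = -249.2125°C.
In kelvin: -249.2125 + 273.15 = 23.9 K.

23.9 K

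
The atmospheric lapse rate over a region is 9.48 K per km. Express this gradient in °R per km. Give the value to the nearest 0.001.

Since only a temperature interval is involved, the additive offset between the scales drops out.
A change of 1 K is a change of 1.8°R, so 9.48 × 1.8 = 17.064.

17.064 °R/km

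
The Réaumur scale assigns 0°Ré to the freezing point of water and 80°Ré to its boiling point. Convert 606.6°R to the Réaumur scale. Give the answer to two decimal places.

51.08°Ré

First in Celsius: (606.6 - 491.67) × 5/9 = 63.8500°C.
Linearly onto the Réaumur scale: 0 + (63.8500 / 100) × (80 - 0) = 51.08°Ré.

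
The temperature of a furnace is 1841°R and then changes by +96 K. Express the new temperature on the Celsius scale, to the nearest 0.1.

845.6°C

Initial temperature in Celsius: (1841 - 491.67) × 5/9 = 749.6278°C.
The 96 K change is an interval; Kelvin and Celsius degrees are the same size, so ΔC = +96°C.
Final Celsius temperature: 749.6278 + 96.0000 = 845.6278°C.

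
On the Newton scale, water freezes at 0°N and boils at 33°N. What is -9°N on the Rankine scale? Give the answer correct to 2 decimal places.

Linear interpolation between the fixed points: C = (-9 - 0) × 100 / (33 - 0) = -27.2727°C.
Then -27.2727 × 1.8 + 491.67 = 442.58°R.

442.58°R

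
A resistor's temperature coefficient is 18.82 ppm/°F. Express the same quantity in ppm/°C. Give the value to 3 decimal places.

33.876 ppm/°C

The quantity depends on a temperature interval, so only the ratio of degree sizes applies; the offset between the scales is irrelevant.
A change of 1°C is a change of 1.8°F, so per °C the value is 18.82 × 1.8 = 33.876.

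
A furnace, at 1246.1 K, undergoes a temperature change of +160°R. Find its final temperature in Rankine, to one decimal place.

Initial temperature in Celsius: 1246.1 - 273.15 = 972.9500°C.
The 160°R change is an interval, so only the factor 5/9 applies: +160 × 5/9 = +88.8889°C.
Final Celsius temperature: 972.9500 + 88.8889 = 1061.8389°C.
In Rankine: 1061.8389 × 1.8 + 491.67 = 2403.0°R.

2403.0°R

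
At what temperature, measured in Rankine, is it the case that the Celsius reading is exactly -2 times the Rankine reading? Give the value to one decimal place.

106.9°R

Let R be the Rankine reading. The Celsius reading is C = 5/9·R - 273.15.
Require C = -2·R: 5/9·R - 273.15 = -2·R.
(23/9)·R = 273.15  ⇒  R = 106.9.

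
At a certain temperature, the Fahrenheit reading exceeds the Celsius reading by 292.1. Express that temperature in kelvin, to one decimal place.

Let x be the Celsius reading; then the Fahrenheit reading is 1.8·x + 32.
(1.8·x + 32) - x = 292.1  ⇒  (0.8)·x = 260.1  ⇒  x = 325.1250°C.
In kelvin: 325.1250 + 273.15 = 598.3 K.

598.3 K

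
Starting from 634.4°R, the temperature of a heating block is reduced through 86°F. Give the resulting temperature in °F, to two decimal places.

Initial temperature in Celsius: (634.4 - 491.67) × 5/9 = 79.2944°C.
The 86°F change is an interval, so only the factor 5/9 applies: -86 × 5/9 = -47.7778°C.
Final Celsius temperature: 79.2944 - 47.7778 = 31.5167°C.
In Fahrenheit: 31.5167 × 1.8 + 32 = 88.73°F.

88.73°F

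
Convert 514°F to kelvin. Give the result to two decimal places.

540.93 K

In Celsius: (514 - 32) × 5/9 = 267.7778°C.
In kelvin: 267.7778 + 273.15 = 540.93 K.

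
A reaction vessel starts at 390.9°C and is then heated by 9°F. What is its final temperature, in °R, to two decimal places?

The 9°F change is an interval, so only the factor 5/9 applies: +9 × 5/9 = +5.0000°C.
Final Celsius temperature: 390.9000 + 5.0000 = 395.9000°C.
In Rankine: 395.9000 × 1.8 + 491.67 = 1204.29°R.

1204.29°R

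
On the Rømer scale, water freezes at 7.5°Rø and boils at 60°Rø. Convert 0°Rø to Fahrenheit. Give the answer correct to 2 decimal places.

Linear interpolation between the fixed points: C = (0 - 7.5) × 100 / (60 - 7.5) = -14.2857°C.
Then -14.2857 × 1.8 + 32 = 6.29°F.

6.29°F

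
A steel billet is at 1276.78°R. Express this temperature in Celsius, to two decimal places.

In Celsius: (1276.78 - 491.67) × 5/9 = 436.1722°C.

436.17°C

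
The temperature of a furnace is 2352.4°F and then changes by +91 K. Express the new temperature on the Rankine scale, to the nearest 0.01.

2975.87°R

Initial temperature in Celsius: (2352.4 - 32) × 5/9 = 1289.1111°C.
The 91 K change is an interval; Kelvin and Celsius degrees are the same size, so ΔC = +91°C.
Final Celsius temperature: 1289.1111 + 91.0000 = 1380.1111°C.
In Rankine: 1380.1111 × 1.8 + 491.67 = 2975.87°R.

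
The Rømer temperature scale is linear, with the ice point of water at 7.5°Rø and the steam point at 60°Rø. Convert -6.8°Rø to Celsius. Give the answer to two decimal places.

-27.24°C

Linear interpolation between the fixed points: C = (-6.8 - 7.5) × 100 / (60 - 7.5) = -27.2381°C.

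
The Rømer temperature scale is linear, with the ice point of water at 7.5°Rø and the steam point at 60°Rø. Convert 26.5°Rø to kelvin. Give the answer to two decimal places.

Linear interpolation between the fixed points: C = (26.5 - 7.5) × 100 / (60 - 7.5) = 36.1905°C.
Then 36.1905 + 273.15 = 309.34 K.

309.34 K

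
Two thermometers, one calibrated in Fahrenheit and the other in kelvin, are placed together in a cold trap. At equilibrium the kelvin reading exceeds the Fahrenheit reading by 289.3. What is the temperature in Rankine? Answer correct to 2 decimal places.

383.33°R

Let x be the Fahrenheit reading; then the kelvin reading is 5/9·x + 255.372.
(5/9·x + 255.372) - x = 289.3  ⇒  (-4/9)·x = 33.9278  ⇒  x = -76.3375°F.
In Celsius: (-76.3375 - 32) × 5/9 = -60.1875°C.
In Rankine: -60.1875 × 1.8 + 491.67 = 383.33°R.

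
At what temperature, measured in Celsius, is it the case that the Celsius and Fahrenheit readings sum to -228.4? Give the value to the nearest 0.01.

Let C be the Celsius reading. The Fahrenheit reading is F = 1.8·C + 32.
Require C + F = -228.4: (2.8)·C + 32 = -228.4.
C = (-228.4 - 32) / (2.8) = -93.00.

-93.00°C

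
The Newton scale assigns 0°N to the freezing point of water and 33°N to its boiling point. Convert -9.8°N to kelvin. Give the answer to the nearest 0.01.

243.45 K

Linear interpolation between the fixed points: C = (-9.8 - 0) × 100 / (33 - 0) = -29.6970°C.
Then -29.6970 + 273.15 = 243.45 K.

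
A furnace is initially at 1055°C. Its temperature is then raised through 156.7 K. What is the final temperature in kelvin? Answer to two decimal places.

1484.85 K

The 156.7 K change is an interval; Kelvin and Celsius degrees are the same size, so ΔC = +156.7°C.
Final Celsius temperature: 1055.0000 + 156.7000 = 1211.7000°C.
In kelvin: 1211.7000 + 273.15 = 1484.85 K.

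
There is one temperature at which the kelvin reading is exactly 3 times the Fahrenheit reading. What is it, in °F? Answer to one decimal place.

Let F be the Fahrenheit reading. The kelvin reading is K = 5/9·F + 255.372.
Require K = 3·F: 5/9·F + 255.372 = 3·F.
(-22/9)·F = -255.372  ⇒  F = 104.5.

104.5°F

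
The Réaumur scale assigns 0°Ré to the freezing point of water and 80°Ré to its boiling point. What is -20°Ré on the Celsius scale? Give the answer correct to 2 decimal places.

Linear interpolation between the fixed points: C = (-20 - 0) × 100 / (80 - 0) = -25.0000°C.

-25.00°C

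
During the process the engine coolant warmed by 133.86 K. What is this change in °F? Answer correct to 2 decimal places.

240.95°F

For a temperature interval the offset drops out; only the factor 1.8 applies.
133.86 × 1.8 = 240.95.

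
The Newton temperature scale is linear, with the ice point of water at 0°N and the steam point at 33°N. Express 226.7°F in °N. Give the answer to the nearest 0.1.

First in Celsius: (226.7 - 32) × 5/9 = 108.1667°C.
Linearly onto the Newton scale: 0 + (108.1667 / 100) × (33 - 0) = 35.7°N.

35.7°N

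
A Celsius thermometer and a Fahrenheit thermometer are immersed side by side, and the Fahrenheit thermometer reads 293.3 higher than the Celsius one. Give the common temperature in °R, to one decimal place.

1079.6°R

Let x be the Celsius reading; then the Fahrenheit reading is 1.8·x + 32.
(1.8·x + 32) - x = 293.3  ⇒  (0.8)·x = 261.3  ⇒  x = 326.6250°C.
In Rankine: 326.6250 × 1.8 + 491.67 = 1079.6°R.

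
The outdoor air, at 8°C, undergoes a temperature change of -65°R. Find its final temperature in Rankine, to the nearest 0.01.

The 65°R change is an interval, so only the factor 5/9 applies: -65 × 5/9 = -36.1111°C.
Final Celsius temperature: 8.0000 - 36.1111 = -28.1111°C.
In Rankine: -28.1111 × 1.8 + 491.67 = 441.07°R.

441.07°R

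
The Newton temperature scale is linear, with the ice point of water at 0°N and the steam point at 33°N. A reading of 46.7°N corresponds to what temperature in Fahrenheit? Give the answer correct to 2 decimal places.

Linear interpolation between the fixed points: C = (46.7 - 0) × 100 / (33 - 0) = 141.5152°C.
Then 141.5152 × 1.8 + 32 = 286.73°F.

286.73°F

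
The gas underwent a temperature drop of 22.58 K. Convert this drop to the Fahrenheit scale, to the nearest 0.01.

40.64°F

An interval of 1 K corresponds to 1.8°F.
22.58 × 1.8 = 40.64.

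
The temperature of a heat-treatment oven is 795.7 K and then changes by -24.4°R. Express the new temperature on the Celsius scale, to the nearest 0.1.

Initial temperature in Celsius: 795.7 - 273.15 = 522.5500°C.
The 24.4°R change is an interval, so only the factor 5/9 applies: -24.4 × 5/9 = -13.5556°C.
Final Celsius temperature: 522.5500 - 13.5556 = 508.9944°C.

509.0°C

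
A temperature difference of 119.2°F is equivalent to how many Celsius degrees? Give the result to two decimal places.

An interval of 1°F corresponds to 5/9°C.
119.2 × 5/9 = 66.22.

66.22°C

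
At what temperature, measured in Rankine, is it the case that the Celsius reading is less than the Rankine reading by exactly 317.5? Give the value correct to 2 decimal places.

Let R be the Rankine reading. The Celsius reading is C = 5/9·R - 273.15.
Require C - R = -317.5: (-4/9)·R - 273.15 = -317.5.
R = (-317.5 + 273.15) / (-4/9) = 99.79.

99.79°R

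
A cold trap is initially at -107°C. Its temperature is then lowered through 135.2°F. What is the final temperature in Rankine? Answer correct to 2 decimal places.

The 135.2°F change is an interval, so only the factor 5/9 applies: -135.2 × 5/9 = -75.1111°C.
Final Celsius temperature: -107.0000 - 75.1111 = -182.1111°C.
In Rankine: -182.1111 × 1.8 + 491.67 = 163.87°R.

163.87°R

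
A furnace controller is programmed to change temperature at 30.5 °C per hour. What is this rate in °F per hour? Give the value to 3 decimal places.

The quantity depends on a temperature interval, so only the ratio of degree sizes applies; the offset between the scales is irrelevant.
A change of 1°C is a change of 1.8°F, so 30.5 × 1.8 = 54.900.

54.900 °F/hour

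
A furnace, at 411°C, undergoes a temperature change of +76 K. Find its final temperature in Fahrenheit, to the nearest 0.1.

The 76 K change is an interval; Kelvin and Celsius degrees are the same size, so ΔC = +76°C.
Final Celsius temperature: 411.0000 + 76.0000 = 487.0000°C.
In Fahrenheit: 487.0000 × 1.8 + 32 = 908.6°F.

908.6°F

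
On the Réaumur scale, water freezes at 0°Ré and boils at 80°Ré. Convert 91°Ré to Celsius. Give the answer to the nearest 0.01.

Linear interpolation between the fixed points: C = (91 - 0) × 100 / (80 - 0) = 113.7500°C.

113.75°C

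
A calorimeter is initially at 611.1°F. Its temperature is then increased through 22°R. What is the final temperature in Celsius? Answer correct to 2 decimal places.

333.94°C

Initial temperature in Celsius: (611.1 - 32) × 5/9 = 321.7222°C.
The 22°R change is an interval, so only the factor 5/9 applies: +22 × 5/9 = +12.2222°C.
Final Celsius temperature: 321.7222 + 12.2222 = 333.9444°C.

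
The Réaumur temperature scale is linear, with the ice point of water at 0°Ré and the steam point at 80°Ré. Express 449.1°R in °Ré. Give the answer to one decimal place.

First in Celsius: (449.1 - 491.67) × 5/9 = -23.6500°C.
Linearly onto the Réaumur scale: 0 + (-23.6500 / 100) × (80 - 0) = -18.9°Ré.

-18.9°Ré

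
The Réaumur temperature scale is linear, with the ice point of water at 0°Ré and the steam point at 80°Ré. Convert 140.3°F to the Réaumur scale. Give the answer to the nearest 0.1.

48.1°Ré

First in Celsius: (140.3 - 32) × 5/9 = 60.1667°C.
Linearly onto the Réaumur scale: 0 + (60.1667 / 100) × (80 - 0) = 48.1°Ré.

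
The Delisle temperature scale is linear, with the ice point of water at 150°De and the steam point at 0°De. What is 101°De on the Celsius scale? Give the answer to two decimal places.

32.67°C

Linear interpolation between the fixed points: C = (101 - 150) × 100 / (0 - 150) = 32.6667°C.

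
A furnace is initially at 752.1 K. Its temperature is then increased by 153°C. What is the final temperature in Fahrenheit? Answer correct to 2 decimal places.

1169.51°F

Initial temperature in Celsius: 752.1 - 273.15 = 478.9500°C.
Final Celsius temperature: 478.9500 + 153.0000 = 631.9500°C.
In Fahrenheit: 631.9500 × 1.8 + 32 = 1169.51°F.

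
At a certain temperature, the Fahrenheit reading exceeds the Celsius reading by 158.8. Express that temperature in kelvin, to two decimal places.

Let x be the Fahrenheit reading; then the Celsius reading is 5/9·x - 17.7778.
(5/9·x - 17.7778) - x = -158.8  ⇒  (-4/9)·x = -141.022  ⇒  x = 317.3000°F.
In Celsius: (317.3 - 32) × 5/9 = 158.5000°C.
In kelvin: 158.5000 + 273.15 = 431.65 K.

431.65 K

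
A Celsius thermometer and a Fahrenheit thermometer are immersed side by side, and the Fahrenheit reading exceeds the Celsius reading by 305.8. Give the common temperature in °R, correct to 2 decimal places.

1107.72°R

Let x be the Celsius reading; then the Fahrenheit reading is 1.8·x + 32.
(1.8·x + 32) - x = 305.8  ⇒  (0.8)·x = 273.8  ⇒  x = 342.2500°C.
In Rankine: 342.2500 × 1.8 + 491.67 = 1107.72°R.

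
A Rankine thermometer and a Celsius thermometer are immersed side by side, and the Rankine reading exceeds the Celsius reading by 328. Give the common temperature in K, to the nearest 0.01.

Let x be the Rankine reading; then the Celsius reading is 5/9·x - 273.15.
(5/9·x - 273.15) - x = -328  ⇒  (-4/9)·x = -54.85  ⇒  x = 123.4125°R.
In Celsius: (123.4125 - 491.67) × 5/9 = -204.5875°C.
In kelvin: -204.5875 + 273.15 = 68.56 K.

68.56 K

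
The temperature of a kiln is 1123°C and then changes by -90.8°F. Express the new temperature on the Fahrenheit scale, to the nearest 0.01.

1962.60°F

The 90.8°F change is an interval, so only the factor 5/9 applies: -90.8 × 5/9 = -50.4444°C.
Final Celsius temperature: 1123.0000 - 50.4444 = 1072.5556°C.
In Fahrenheit: 1072.5556 × 1.8 + 32 = 1962.60°F.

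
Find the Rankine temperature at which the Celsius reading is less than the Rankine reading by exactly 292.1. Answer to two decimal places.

42.64°R

Let R be the Rankine reading. The Celsius reading is C = 5/9·R - 273.15.
Require C - R = -292.1: (-4/9)·R - 273.15 = -292.1.
R = (-292.1 + 273.15) / (-4/9) = 42.64.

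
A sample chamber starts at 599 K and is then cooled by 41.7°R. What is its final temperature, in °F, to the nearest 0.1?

Initial temperature in Celsius: 599 - 273.15 = 325.8500°C.
The 41.7°R change is an interval, so only the factor 5/9 applies: -41.7 × 5/9 = -23.1667°C.
Final Celsius temperature: 325.8500 - 23.1667 = 302.6833°C.
In Fahrenheit: 302.6833 × 1.8 + 32 = 576.8°F.

576.8°F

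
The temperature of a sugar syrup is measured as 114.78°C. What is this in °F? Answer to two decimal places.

238.60°F

In Fahrenheit: 114.7800 × 1.8 + 32 = 238.60°F.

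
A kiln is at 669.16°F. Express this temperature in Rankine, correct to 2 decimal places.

1128.83°R

In Celsius: (669.16 - 32) × 5/9 = 353.9778°C.
In Rankine: 353.9778 × 1.8 + 491.67 = 1128.83°R.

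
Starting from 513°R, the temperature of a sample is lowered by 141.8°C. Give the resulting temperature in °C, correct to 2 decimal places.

Initial temperature in Celsius: (513 - 491.67) × 5/9 = 11.8500°C.
Final Celsius temperature: 11.8500 - 141.8000 = -129.9500°C.

-129.95°C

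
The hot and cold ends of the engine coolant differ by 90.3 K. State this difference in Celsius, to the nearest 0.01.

Kelvin and Celsius degrees are the same size, so the interval is unchanged: 90.30.

90.30°C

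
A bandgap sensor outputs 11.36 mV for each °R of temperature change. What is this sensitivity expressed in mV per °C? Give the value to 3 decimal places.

20.448 mV per °C

The quantity depends on a temperature interval, so only the ratio of degree sizes applies; the offset between the scales is irrelevant.
A change of 1°C is a change of 1.8°R, so per °C the value is 11.36 × 1.8 = 20.448.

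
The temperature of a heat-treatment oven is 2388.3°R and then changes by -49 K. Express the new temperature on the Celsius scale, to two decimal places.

1004.68°C

Initial temperature in Celsius: (2388.3 - 491.67) × 5/9 = 1053.6833°C.
The 49 K change is an interval; Kelvin and Celsius degrees are the same size, so ΔC = -49°C.
Final Celsius temperature: 1053.6833 - 49.0000 = 1004.6833°C.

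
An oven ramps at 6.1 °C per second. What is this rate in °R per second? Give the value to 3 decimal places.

10.980 °R/second

The quantity depends on a temperature interval, so only the ratio of degree sizes applies; the offset between the scales is irrelevant.
A change of 1°C is a change of 1.8°R, so 6.1 × 1.8 = 10.980.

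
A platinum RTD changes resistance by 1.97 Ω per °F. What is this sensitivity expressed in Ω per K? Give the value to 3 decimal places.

Since only a temperature interval is involved, the additive offset between the scales drops out.
A change of 1 K is a change of 1.8°F, so per K the value is 1.97 × 1.8 = 3.546.

3.546 Ω per K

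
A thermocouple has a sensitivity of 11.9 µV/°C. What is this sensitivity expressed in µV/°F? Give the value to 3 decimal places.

The quantity depends on a temperature interval, so only the ratio of degree sizes applies; the offset between the scales is irrelevant.
A change of 1°F is a change of 5/9°C, so per °F the value is 11.9 × 5/9 = 6.611.

6.611 µV/°F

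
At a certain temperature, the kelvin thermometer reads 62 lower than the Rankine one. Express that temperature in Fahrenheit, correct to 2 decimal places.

-320.17°F

Let x be the Rankine reading; then the kelvin reading is 5/9·x.
(5/9·x) - x = -62  ⇒  (-4/9)·x = -62  ⇒  x = 139.5000°R.
In Celsius: (139.5 - 491.67) × 5/9 = -195.6500°C.
In Fahrenheit: -195.6500 × 1.8 + 32 = -320.17°F.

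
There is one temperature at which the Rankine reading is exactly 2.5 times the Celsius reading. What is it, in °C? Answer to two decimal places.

702.39°C

Let C be the Celsius reading. The Rankine reading is R = 1.8·C + 491.67.
Require R = 2.5·C: 1.8·C + 491.67 = 2.5·C.
(-0.7)·C = -491.67  ⇒  C = 702.39.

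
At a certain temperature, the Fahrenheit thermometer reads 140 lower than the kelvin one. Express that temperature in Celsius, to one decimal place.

Let x be the kelvin reading; then the Fahrenheit reading is 1.8·x - 459.67.
(1.8·x - 459.67) - x = -140  ⇒  (0.8)·x = 319.67  ⇒  x = 399.5875 K.
In Celsius: 399.5875 - 273.15 = 126.4°C.

126.4°C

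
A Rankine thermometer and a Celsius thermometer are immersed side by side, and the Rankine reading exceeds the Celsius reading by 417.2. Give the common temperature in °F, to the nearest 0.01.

Let x be the Rankine reading; then the Celsius reading is 5/9·x - 273.15.
(5/9·x - 273.15) - x = -417.2  ⇒  (-4/9)·x = -144.05  ⇒  x = 324.1125°R.
In Celsius: (324.1125 - 491.67) × 5/9 = -93.0875°C.
In Fahrenheit: -93.0875 × 1.8 + 32 = -135.56°F.

-135.56°F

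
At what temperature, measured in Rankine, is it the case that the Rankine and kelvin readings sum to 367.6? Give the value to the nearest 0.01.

Let R be the Rankine reading. The kelvin reading is K = 5/9·R.
Require R + K = 367.6: (14/9)·R = 367.6.
R = (367.6) / (14/9) = 236.31.

236.31°R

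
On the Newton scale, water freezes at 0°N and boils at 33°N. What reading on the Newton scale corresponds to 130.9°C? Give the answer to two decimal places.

Linearly onto the Newton scale: 0 + (130.9000 / 100) × (33 - 0) = 43.20°N.

43.20°N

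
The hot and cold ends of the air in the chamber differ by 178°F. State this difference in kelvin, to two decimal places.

98.89 K

An interval of 1°F corresponds to 5/9 K.
178 × 5/9 = 98.89.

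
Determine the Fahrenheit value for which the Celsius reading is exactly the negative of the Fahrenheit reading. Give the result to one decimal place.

Let F be the Fahrenheit reading. The Celsius reading is C = 5/9·F - 17.7778.
Require C = -1·F: 5/9·F - 17.7778 = -1·F.
(14/9)·F = 17.7778  ⇒  F = 11.4.

11.4°F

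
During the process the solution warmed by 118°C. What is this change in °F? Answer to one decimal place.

212.4°F

Only the scale ratio 1.8 matters for a change in temperature.
118 × 1.8 = 212.4.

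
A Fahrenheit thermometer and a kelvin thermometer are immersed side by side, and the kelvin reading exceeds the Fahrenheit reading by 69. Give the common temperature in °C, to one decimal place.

Let x be the Fahrenheit reading; then the kelvin reading is 5/9·x + 255.372.
(5/9·x + 255.372) - x = 69  ⇒  (-4/9)·x = -186.372  ⇒  x = 419.3375°F.
In Celsius: (419.3375 - 32) × 5/9 = 215.2°C.

215.2°C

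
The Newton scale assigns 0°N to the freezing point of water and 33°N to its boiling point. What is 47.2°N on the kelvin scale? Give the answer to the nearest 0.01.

Linear interpolation between the fixed points: C = (47.2 - 0) × 100 / (33 - 0) = 143.0303°C.
Then 143.0303 + 273.15 = 416.18 K.

416.18 K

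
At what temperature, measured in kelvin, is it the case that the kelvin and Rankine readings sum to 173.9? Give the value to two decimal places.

Let K be the kelvin reading. The Rankine reading is R = 1.8·K.
Require K + R = 173.9: (2.8)·K = 173.9.
K = (173.9) / (2.8) = 62.11.

62.11 K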